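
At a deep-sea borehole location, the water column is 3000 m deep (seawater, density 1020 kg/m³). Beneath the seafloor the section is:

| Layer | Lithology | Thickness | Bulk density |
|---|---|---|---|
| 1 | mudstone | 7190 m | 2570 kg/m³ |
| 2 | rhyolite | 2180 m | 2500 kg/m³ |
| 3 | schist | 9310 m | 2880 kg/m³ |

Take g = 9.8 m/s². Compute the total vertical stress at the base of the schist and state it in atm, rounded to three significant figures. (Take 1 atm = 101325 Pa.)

seawater: 1020 kg/m³ × 9.8 m/s² × 3000 m = 2.999×10^7 Pa = 296.0 atm
mudstone: 2570 kg/m³ × 9.8 m/s² × 7190 m = 1.811×10^8 Pa = 1787 atm
rhyolite: 2500 kg/m³ × 9.8 m/s² × 2180 m = 5.341×10^7 Pa = 527.1 atm
schist: 2880 kg/m³ × 9.8 m/s² × 9310 m = 2.628×10^8 Pa = 2593 atm
Total = 296.0 + 1787 + 527.1 + 2593 = 5203.6 atm

5200 atm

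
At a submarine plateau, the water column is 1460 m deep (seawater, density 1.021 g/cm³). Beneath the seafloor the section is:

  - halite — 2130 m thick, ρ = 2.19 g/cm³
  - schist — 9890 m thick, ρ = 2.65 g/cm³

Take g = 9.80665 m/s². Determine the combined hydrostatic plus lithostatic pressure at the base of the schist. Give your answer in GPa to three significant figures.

0.317 GPa

seawater: 1021 kg/m³ × 9.80665 m/s² × 1460 m = 1.462×10^7 Pa = 0.01462 GPa
halite: 2190 kg/m³ × 9.80665 m/s² × 2130 m = 4.575×10^7 Pa = 0.04575 GPa
schist: 2650 kg/m³ × 9.80665 m/s² × 9890 m = 2.570×10^8 Pa = 0.2570 GPa
Total = 0.01462 + 0.04575 + 0.2570 = 0.31738 GPa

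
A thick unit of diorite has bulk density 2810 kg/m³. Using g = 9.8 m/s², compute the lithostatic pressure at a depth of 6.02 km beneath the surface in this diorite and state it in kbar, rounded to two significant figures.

diorite: 2810 kg/m³ × 9.8 m/s² × 6020 m = 1.658×10^8 Pa = 1.658 kbar

1.7 kbar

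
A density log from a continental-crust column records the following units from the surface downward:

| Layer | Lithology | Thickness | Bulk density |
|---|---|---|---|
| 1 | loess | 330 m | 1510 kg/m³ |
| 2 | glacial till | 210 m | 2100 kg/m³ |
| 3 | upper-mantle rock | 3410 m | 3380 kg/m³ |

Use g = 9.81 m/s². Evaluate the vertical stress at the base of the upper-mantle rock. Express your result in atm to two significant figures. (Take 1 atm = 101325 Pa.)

loess: 1510 kg/m³ × 9.81 m/s² × 330 m = 4.888×10^6 Pa = 48.24 atm
glacial till: 2100 kg/m³ × 9.81 m/s² × 210 m = 4.326×10^6 Pa = 42.70 atm
upper-mantle rock: 3380 kg/m³ × 9.81 m/s² × 3410 m = 1.131×10^8 Pa = 1116 atm
Total = 48.24 + 42.70 + 1116 = 1206.8 atm

1200 atm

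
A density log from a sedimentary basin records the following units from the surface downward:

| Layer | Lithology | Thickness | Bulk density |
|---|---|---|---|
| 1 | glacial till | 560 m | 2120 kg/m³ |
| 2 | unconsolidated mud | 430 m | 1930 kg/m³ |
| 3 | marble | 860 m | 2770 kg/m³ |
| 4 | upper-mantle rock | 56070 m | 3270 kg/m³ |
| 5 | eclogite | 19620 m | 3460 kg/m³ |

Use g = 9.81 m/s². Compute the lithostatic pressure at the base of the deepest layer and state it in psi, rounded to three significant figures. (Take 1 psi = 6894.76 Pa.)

glacial till: 2120 kg/m³ × 9.81 m/s² × 560 m = 1.165×10^7 Pa = 1689 psi
unconsolidated mud: 1930 kg/m³ × 9.81 m/s² × 430 m = 8.141×10^6 Pa = 1181 psi
marble: 2770 kg/m³ × 9.81 m/s² × 860 m = 2.337×10^7 Pa = 3389 psi
upper-mantle rock: 3270 kg/m³ × 9.81 m/s² × 56070 m = 1.799×10^9 Pa = 2.609×10^5 psi
eclogite: 3460 kg/m³ × 9.81 m/s² × 19620 m = 6.660×10^8 Pa = 96588 psi
Total = 1689 + 1181 + 3389 + 2.609×10^5 + 96588 = 3.6372×10^5 psi

364000 psi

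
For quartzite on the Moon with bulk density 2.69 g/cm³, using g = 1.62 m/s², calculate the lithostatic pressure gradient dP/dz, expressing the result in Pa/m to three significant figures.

dP/dz = ρg = 2690 kg/m³ × 1.62 m/s² = 4357.8 Pa/m

4360 Pa/m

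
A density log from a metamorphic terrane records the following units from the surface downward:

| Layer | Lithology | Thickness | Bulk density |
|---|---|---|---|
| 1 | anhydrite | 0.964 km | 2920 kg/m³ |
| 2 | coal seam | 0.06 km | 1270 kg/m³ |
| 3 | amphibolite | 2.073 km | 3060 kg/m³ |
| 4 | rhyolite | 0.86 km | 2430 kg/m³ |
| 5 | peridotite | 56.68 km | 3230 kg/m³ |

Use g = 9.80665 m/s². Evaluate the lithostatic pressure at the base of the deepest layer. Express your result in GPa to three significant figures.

1.91 GPa

anhydrite: 2920 kg/m³ × 9.80665 m/s² × 964 m = 2.760×10^7 Pa = 0.02760 GPa
coal seam: 1270 kg/m³ × 9.80665 m/s² × 60 m = 7.473×10^5 Pa = 7.473×10^-4 GPa
amphibolite: 3060 kg/m³ × 9.80665 m/s² × 2073 m = 6.221×10^7 Pa = 0.06221 GPa
rhyolite: 2430 kg/m³ × 9.80665 m/s² × 860 m = 2.049×10^7 Pa = 0.02049 GPa
peridotite: 3230 kg/m³ × 9.80665 m/s² × 56680 m = 1.795×10^9 Pa = 1.795 GPa
Total = 0.02760 + 7.473×10^-4 + 0.06221 + 0.02049 + 1.795 = 1.9064 GPa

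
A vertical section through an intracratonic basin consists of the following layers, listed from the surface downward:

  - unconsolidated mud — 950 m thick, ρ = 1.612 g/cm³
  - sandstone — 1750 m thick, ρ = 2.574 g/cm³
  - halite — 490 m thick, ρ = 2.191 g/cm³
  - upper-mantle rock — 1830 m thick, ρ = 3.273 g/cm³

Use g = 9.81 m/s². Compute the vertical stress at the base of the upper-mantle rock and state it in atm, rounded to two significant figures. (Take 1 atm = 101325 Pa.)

1300 atm

unconsolidated mud: 1612 kg/m³ × 9.81 m/s² × 950 m = 1.502×10^7 Pa = 148.3 atm
sandstone: 2574 kg/m³ × 9.81 m/s² × 1750 m = 4.419×10^7 Pa = 436.1 atm
halite: 2191 kg/m³ × 9.81 m/s² × 490 m = 1.053×10^7 Pa = 103.9 atm
upper-mantle rock: 3273 kg/m³ × 9.81 m/s² × 1830 m = 5.876×10^7 Pa = 579.9 atm
Total = 148.3 + 436.1 + 103.9 + 579.9 = 1268.2 atm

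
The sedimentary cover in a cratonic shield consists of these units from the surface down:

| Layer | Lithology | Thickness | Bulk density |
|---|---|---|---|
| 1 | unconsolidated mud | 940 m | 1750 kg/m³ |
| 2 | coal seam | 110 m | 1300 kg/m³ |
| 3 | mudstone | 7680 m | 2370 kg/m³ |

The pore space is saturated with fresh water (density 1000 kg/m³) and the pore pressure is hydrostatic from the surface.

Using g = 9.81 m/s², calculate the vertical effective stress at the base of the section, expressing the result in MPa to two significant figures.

110 MPa

Overburden (lithostatic) stress σ_v:
unconsolidated mud: 1750 kg/m³ × 9.81 m/s² × 940 m = 1.614×10^7 Pa = 16.14 MPa
coal seam: 1300 kg/m³ × 9.81 m/s² × 110 m = 1.403×10^6 Pa = 1.403 MPa
mudstone: 2370 kg/m³ × 9.81 m/s² × 7680 m = 1.786×10^8 Pa = 178.6 MPa
Total = 16.14 + 1.403 + 178.6 = 196.10 MPa
Pore pressure P_p = 1000 kg/m³ × 9.81 m/s² × 8730 m = 8.564×10^7 Pa = 85.64 MPa
Effective stress σ' = σ_v − P_p = 196.1 − 85.64 = 110.46 MPa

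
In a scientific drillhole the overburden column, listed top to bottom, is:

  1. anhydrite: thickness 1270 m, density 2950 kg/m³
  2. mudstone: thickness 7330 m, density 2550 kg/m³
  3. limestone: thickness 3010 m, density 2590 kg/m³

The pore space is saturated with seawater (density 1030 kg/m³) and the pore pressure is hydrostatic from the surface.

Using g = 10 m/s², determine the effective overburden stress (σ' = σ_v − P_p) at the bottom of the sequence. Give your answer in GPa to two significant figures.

0.18 GPa

Overburden (lithostatic) stress σ_v:
anhydrite: 2950 kg/m³ × 10 m/s² × 1270 m = 3.747×10^7 Pa = 37.47 MPa
mudstone: 2550 kg/m³ × 10 m/s² × 7330 m = 1.869×10^8 Pa = 186.9 MPa
limestone: 2590 kg/m³ × 10 m/s² × 3010 m = 7.796×10^7 Pa = 77.96 MPa
Total = 37.47 + 186.9 + 77.96 = 302.34 MPa
Pore pressure P_p = 1030 kg/m³ × 10 m/s² × 11610 m = 1.196×10^8 Pa = 119.6 MPa
Effective stress σ' = σ_v − P_p = 302.3 − 119.6 = 182.76 MPa = 0.18276 GPa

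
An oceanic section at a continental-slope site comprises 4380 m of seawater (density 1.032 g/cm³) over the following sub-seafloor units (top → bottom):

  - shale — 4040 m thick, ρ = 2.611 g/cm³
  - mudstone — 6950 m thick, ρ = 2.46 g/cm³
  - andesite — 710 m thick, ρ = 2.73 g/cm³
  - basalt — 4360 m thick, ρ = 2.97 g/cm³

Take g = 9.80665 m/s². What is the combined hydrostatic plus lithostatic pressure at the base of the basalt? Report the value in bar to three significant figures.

seawater: 1032 kg/m³ × 9.80665 m/s² × 4380 m = 4.433×10^7 Pa = 443.3 bar
shale: 2611 kg/m³ × 9.80665 m/s² × 4040 m = 1.034×10^8 Pa = 1034 bar
mudstone: 2460 kg/m³ × 9.80665 m/s² × 6950 m = 1.677×10^8 Pa = 1677 bar
andesite: 2730 kg/m³ × 9.80665 m/s² × 710 m = 1.901×10^7 Pa = 190.1 bar
basalt: 2970 kg/m³ × 9.80665 m/s² × 4360 m = 1.270×10^8 Pa = 1270 bar
Total = 443.3 + 1034 + 1677 + 190.1 + 1270 = 4614.3 bar

4610 bar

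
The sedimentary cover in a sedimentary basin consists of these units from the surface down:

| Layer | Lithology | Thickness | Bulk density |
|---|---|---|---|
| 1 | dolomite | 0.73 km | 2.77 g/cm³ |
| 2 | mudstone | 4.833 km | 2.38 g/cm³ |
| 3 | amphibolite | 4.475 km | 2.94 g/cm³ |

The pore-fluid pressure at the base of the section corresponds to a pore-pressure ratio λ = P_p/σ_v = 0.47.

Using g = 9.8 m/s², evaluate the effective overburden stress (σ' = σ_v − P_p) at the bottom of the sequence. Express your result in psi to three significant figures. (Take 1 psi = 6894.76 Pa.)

Overburden (lithostatic) stress σ_v:
dolomite: 2770 kg/m³ × 9.8 m/s² × 730 m = 1.982×10^7 Pa = 19.82 MPa
mudstone: 2380 kg/m³ × 9.8 m/s² × 4833 m = 1.127×10^8 Pa = 112.7 MPa
amphibolite: 2940 kg/m³ × 9.8 m/s² × 4475 m = 1.289×10^8 Pa = 128.9 MPa
Total = 19.82 + 112.7 + 128.9 = 261.48 MPa
Pore pressure P_p = λ·σ_v = 0.47 × 261.5 MPa = 122.9 MPa
Effective stress σ' = σ_v − P_p = 261.5 − 122.9 = 138.58 MPa = 20100 psi

20100 psi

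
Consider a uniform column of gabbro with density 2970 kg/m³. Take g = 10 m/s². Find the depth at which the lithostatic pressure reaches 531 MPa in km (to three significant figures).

h = P/(ρg) = 531 MPa / (2970 kg/m³ × 10 m/s²) = 5.310×10^8 Pa / 29700 Pa/m = 17879 m
= 17.879 km

17.9 km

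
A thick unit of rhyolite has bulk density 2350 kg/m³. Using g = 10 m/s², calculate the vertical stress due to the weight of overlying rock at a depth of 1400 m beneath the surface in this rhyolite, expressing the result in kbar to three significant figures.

rhyolite: 2350 kg/m³ × 10 m/s² × 1400 m = 3.290×10^7 Pa = 0.3290 kbar

0.329 kbar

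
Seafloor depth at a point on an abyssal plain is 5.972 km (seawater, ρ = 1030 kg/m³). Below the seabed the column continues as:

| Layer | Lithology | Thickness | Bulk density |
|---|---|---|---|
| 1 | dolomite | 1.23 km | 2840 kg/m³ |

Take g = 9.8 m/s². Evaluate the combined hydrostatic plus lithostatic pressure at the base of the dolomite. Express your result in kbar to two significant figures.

seawater: 1030 kg/m³ × 9.8 m/s² × 5972 m = 6.028×10^7 Pa = 0.6028 kbar
dolomite: 2840 kg/m³ × 9.8 m/s² × 1230 m = 3.423×10^7 Pa = 0.3423 kbar
Total = 0.6028 + 0.3423 = 0.94515 kbar

0.95 kbar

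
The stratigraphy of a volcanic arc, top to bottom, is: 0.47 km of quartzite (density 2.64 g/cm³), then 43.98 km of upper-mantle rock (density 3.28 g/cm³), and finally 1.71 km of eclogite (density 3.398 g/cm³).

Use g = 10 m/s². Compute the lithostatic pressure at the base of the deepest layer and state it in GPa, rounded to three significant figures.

1.51 GPa

quartzite: 2640 kg/m³ × 10 m/s² × 470 m = 1.241×10^7 Pa = 0.01241 GPa
upper-mantle rock: 3280 kg/m³ × 10 m/s² × 43980 m = 1.443×10^9 Pa = 1.443 GPa
eclogite: 3398 kg/m³ × 10 m/s² × 1710 m = 5.811×10^7 Pa = 0.05811 GPa
Total = 0.01241 + 1.443 + 0.05811 = 1.5131 GPa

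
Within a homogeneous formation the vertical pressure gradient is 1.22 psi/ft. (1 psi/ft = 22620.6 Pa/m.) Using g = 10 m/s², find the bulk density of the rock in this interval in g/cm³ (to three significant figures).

2.76 g/cm³

ρ = (dP/dz)/g = 1.22 psi/ft / 10 m/s² = 27597 Pa/m / 10 m/s² = 2759.7 kg/m³
= 2.760 g/cm³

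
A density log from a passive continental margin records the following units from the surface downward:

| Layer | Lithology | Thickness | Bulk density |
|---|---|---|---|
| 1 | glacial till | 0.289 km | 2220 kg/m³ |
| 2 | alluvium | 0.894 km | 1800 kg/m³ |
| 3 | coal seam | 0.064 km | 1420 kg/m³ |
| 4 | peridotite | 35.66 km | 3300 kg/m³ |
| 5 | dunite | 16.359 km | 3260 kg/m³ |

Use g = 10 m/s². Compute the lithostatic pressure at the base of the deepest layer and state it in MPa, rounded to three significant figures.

1730 MPa

glacial till: 2220 kg/m³ × 10 m/s² × 289 m = 6.416×10^6 Pa = 6.416 MPa
alluvium: 1800 kg/m³ × 10 m/s² × 894 m = 1.609×10^7 Pa = 16.09 MPa
coal seam: 1420 kg/m³ × 10 m/s² × 64 m = 9.088×10^5 Pa = 0.9088 MPa
peridotite: 3300 kg/m³ × 10 m/s² × 35660 m = 1.177×10^9 Pa = 1177 MPa
dunite: 3260 kg/m³ × 10 m/s² × 16359 m = 5.333×10^8 Pa = 533.3 MPa
Total = 6.416 + 16.09 + 0.9088 + 1177 + 533.3 = 1733.5 MPa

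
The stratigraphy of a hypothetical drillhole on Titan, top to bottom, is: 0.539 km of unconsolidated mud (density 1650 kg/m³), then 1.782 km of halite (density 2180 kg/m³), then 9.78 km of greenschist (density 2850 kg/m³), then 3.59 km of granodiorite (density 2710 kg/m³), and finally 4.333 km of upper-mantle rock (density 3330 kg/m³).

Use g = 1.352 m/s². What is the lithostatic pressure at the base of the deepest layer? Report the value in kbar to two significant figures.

0.77 kbar

unconsolidated mud: 1650 kg/m³ × 1.352 m/s² × 539 m = 1.202×10^6 Pa = 0.01202 kbar
halite: 2180 kg/m³ × 1.352 m/s² × 1782 m = 5.252×10^6 Pa = 0.05252 kbar
greenschist: 2850 kg/m³ × 1.352 m/s² × 9780 m = 3.768×10^7 Pa = 0.3768 kbar
granodiorite: 2710 kg/m³ × 1.352 m/s² × 3590 m = 1.315×10^7 Pa = 0.1315 kbar
upper-mantle rock: 3330 kg/m³ × 1.352 m/s² × 4333 m = 1.951×10^7 Pa = 0.1951 kbar
Total = 0.01202 + 0.05252 + 0.3768 + 0.1315 + 0.1951 = 0.76800 kbar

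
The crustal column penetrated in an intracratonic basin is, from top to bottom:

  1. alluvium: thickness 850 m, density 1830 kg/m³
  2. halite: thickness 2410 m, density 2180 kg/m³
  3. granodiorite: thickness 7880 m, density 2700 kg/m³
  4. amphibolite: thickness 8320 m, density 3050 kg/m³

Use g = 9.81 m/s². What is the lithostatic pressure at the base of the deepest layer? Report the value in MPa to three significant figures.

alluvium: 1830 kg/m³ × 9.81 m/s² × 850 m = 1.526×10^7 Pa = 15.26 MPa
halite: 2180 kg/m³ × 9.81 m/s² × 2410 m = 5.154×10^7 Pa = 51.54 MPa
granodiorite: 2700 kg/m³ × 9.81 m/s² × 7880 m = 2.087×10^8 Pa = 208.7 MPa
amphibolite: 3050 kg/m³ × 9.81 m/s² × 8320 m = 2.489×10^8 Pa = 248.9 MPa
Total = 15.26 + 51.54 + 208.7 + 248.9 = 524.46 MPa

524 MPa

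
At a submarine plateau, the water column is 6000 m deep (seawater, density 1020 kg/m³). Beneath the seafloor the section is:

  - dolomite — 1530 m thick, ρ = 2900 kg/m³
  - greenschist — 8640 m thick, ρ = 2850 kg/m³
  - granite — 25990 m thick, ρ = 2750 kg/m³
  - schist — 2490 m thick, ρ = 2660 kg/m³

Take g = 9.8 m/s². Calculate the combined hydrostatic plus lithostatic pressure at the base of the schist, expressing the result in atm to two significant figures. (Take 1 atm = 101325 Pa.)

11000 atm

seawater: 1020 kg/m³ × 9.8 m/s² × 6000 m = 5.998×10^7 Pa = 591.9 atm
dolomite: 2900 kg/m³ × 9.8 m/s² × 1530 m = 4.348×10^7 Pa = 429.1 atm
greenschist: 2850 kg/m³ × 9.8 m/s² × 8640 m = 2.413×10^8 Pa = 2382 atm
granite: 2750 kg/m³ × 9.8 m/s² × 25990 m = 7.004×10^8 Pa = 6913 atm
schist: 2660 kg/m³ × 9.8 m/s² × 2490 m = 6.491×10^7 Pa = 640.6 atm
Total = 591.9 + 429.1 + 2382 + 6913 + 640.6 = 10956 atm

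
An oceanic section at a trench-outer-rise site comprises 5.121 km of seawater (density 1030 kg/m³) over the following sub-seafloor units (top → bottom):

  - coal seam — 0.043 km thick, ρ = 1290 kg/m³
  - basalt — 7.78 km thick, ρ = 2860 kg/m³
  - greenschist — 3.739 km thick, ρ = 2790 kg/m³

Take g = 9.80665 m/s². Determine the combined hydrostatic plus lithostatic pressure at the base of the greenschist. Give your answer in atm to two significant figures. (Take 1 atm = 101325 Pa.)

3700 atm

seawater: 1030 kg/m³ × 9.80665 m/s² × 5121 m = 5.173×10^7 Pa = 510.5 atm
coal seam: 1290 kg/m³ × 9.80665 m/s² × 43 m = 5.440×10^5 Pa = 5.369 atm
basalt: 2860 kg/m³ × 9.80665 m/s² × 7780 m = 2.182×10^8 Pa = 2154 atm
greenschist: 2790 kg/m³ × 9.80665 m/s² × 3739 m = 1.023×10^8 Pa = 1010 atm
Total = 510.5 + 5.369 + 2154 + 1010 = 3679.0 atm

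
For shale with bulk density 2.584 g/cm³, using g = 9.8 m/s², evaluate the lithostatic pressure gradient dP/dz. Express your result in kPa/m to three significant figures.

25.3 kPa/m

dP/dz = ρg = 2584 kg/m³ × 9.8 m/s² = 25323 Pa/m
= 25323 Pa/m × (1 kPa/m / 1000.0 Pa/m) = 25.323 kPa/m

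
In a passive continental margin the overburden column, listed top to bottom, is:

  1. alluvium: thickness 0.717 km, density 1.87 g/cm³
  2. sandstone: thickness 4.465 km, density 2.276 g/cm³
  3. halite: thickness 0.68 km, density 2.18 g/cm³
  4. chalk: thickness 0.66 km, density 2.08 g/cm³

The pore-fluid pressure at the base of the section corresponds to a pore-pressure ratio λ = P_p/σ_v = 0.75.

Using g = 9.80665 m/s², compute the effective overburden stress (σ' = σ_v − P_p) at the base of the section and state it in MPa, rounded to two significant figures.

Overburden (lithostatic) stress σ_v:
alluvium: 1870 kg/m³ × 9.80665 m/s² × 717 m = 1.315×10^7 Pa = 13.15 MPa
sandstone: 2276 kg/m³ × 9.80665 m/s² × 4465 m = 9.966×10^7 Pa = 99.66 MPa
halite: 2180 kg/m³ × 9.80665 m/s² × 680 m = 1.454×10^7 Pa = 14.54 MPa
chalk: 2080 kg/m³ × 9.80665 m/s² × 660 m = 1.346×10^7 Pa = 13.46 MPa
Total = 13.15 + 99.66 + 14.54 + 13.46 = 140.81 MPa
Pore pressure P_p = λ·σ_v = 0.75 × 140.8 MPa = 105.6 MPa
Effective stress σ' = σ_v − P_p = 140.8 − 105.6 = 35.202 MPa

35 MPa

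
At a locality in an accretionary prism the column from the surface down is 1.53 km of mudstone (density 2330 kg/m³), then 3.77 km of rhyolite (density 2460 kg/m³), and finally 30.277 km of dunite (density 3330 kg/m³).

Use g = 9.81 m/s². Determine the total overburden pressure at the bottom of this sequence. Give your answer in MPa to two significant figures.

mudstone: 2330 kg/m³ × 9.81 m/s² × 1530 m = 3.497×10^7 Pa = 34.97 MPa
rhyolite: 2460 kg/m³ × 9.81 m/s² × 3770 m = 9.098×10^7 Pa = 90.98 MPa
dunite: 3330 kg/m³ × 9.81 m/s² × 30277 m = 9.891×10^8 Pa = 989.1 MPa
Total = 34.97 + 90.98 + 989.1 = 1115.0 MPa

1100 MPa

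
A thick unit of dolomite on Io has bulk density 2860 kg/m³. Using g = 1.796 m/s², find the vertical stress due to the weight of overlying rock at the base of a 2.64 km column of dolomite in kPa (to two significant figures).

dolomite: 2860 kg/m³ × 1.796 m/s² × 2640 m = 1.356×10^7 Pa = 13561 kPa

14000 kPa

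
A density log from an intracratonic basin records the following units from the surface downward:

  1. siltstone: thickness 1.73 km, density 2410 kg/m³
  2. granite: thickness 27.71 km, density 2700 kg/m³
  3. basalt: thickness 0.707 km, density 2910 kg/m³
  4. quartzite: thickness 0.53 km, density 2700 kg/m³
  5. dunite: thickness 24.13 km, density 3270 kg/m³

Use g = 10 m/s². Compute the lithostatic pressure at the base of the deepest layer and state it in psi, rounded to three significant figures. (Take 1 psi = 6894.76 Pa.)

siltstone: 2410 kg/m³ × 10 m/s² × 1730 m = 4.169×10^7 Pa = 6047 psi
granite: 2700 kg/m³ × 10 m/s² × 27710 m = 7.482×10^8 Pa = 1.085×10^5 psi
basalt: 2910 kg/m³ × 10 m/s² × 707 m = 2.057×10^7 Pa = 2984 psi
quartzite: 2700 kg/m³ × 10 m/s² × 530 m = 1.431×10^7 Pa = 2075 psi
dunite: 3270 kg/m³ × 10 m/s² × 24130 m = 7.891×10^8 Pa = 1.144×10^5 psi
Total = 6047 + 1.085×10^5 + 2984 + 2075 + 1.144×10^5 = 2.3406×10^5 psi

234000 psi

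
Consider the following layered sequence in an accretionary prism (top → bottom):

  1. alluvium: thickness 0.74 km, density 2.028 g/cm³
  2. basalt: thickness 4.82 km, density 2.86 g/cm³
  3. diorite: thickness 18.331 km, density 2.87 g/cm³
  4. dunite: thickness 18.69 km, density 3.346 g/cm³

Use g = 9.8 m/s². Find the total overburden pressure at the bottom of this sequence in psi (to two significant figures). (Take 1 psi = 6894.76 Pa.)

190000 psi

alluvium: 2028 kg/m³ × 9.8 m/s² × 740 m = 1.471×10^7 Pa = 2133 psi
basalt: 2860 kg/m³ × 9.8 m/s² × 4820 m = 1.351×10^8 Pa = 19594 psi
diorite: 2870 kg/m³ × 9.8 m/s² × 18331 m = 5.156×10^8 Pa = 74778 psi
dunite: 3346 kg/m³ × 9.8 m/s² × 18690 m = 6.129×10^8 Pa = 88888 psi
Total = 2133 + 19594 + 74778 + 88888 = 1.8539×10^5 psi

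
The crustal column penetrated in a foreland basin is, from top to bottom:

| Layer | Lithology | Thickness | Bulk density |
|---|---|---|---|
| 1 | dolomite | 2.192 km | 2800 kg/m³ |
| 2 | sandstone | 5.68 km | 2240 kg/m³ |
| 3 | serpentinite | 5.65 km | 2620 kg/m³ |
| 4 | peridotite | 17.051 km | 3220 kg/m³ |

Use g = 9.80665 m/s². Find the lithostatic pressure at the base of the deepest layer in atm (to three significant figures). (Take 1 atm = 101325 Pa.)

dolomite: 2800 kg/m³ × 9.80665 m/s² × 2192 m = 6.019×10^7 Pa = 594.0 atm
sandstone: 2240 kg/m³ × 9.80665 m/s² × 5680 m = 1.248×10^8 Pa = 1231 atm
serpentinite: 2620 kg/m³ × 9.80665 m/s² × 5650 m = 1.452×10^8 Pa = 1433 atm
peridotite: 3220 kg/m³ × 9.80665 m/s² × 17051 m = 5.384×10^8 Pa = 5314 atm
Total = 594.0 + 1231 + 1433 + 5314 = 8572.0 atm

8570 atm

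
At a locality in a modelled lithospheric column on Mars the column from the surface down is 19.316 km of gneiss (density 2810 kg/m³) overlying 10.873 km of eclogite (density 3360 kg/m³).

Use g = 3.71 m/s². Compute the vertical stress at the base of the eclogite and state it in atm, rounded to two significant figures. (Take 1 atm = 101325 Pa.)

3300 atm

gneiss: 2810 kg/m³ × 3.71 m/s² × 19316 m = 2.014×10^8 Pa = 1987 atm
eclogite: 3360 kg/m³ × 3.71 m/s² × 10873 m = 1.355×10^8 Pa = 1338 atm
Total = 1987 + 1338 = 3325.0 atm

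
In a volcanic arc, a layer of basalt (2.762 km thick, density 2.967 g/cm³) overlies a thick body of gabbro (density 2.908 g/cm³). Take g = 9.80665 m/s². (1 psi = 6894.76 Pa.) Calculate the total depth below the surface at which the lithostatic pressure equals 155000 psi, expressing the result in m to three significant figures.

37400 m

Pressure at base of upper layers: 2967×9.80665×2762 = 8.036×10^7 Pa = 11656 psi
Remaining pressure to be supplied by gabbro: 1.069×10^9 − 8.036×10^7 = 9.883×10^8 Pa
Additional depth in gabbro = 9.883×10^8 Pa / (2908 kg/m³ × 9.80665 m/s²) = 34656 m
Total depth = 2762 m + 34656 m = 37418 m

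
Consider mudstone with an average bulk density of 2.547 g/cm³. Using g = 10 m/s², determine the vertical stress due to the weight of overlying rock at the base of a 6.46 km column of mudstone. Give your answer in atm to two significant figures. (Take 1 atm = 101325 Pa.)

1600 atm

mudstone: 2547 kg/m³ × 10 m/s² × 6460 m = 1.645×10^8 Pa = 1624 atm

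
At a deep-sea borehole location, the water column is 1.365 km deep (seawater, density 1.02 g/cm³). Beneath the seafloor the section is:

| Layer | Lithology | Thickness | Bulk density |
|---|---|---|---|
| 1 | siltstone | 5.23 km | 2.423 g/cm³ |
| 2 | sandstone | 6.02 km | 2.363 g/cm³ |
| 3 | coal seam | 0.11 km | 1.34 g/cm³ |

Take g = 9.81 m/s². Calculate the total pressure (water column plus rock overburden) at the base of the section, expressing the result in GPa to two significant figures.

seawater: 1020 kg/m³ × 9.81 m/s² × 1365 m = 1.366×10^7 Pa = 0.01366 GPa
siltstone: 2423 kg/m³ × 9.81 m/s² × 5230 m = 1.243×10^8 Pa = 0.1243 GPa
sandstone: 2363 kg/m³ × 9.81 m/s² × 6020 m = 1.395×10^8 Pa = 0.1395 GPa
coal seam: 1340 kg/m³ × 9.81 m/s² × 110 m = 1.446×10^6 Pa = 1.446×10^-3 GPa
Total = 0.01366 + 0.1243 + 0.1395 + 1.446×10^-3 = 0.27897 GPa

0.28 GPa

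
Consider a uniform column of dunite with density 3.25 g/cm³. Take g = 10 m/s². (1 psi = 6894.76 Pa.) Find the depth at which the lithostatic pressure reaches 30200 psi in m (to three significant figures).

h = P/(ρg) = 30200 psi / (3250 kg/m³ × 10 m/s²) = 2.082×10^8 Pa / 32500 Pa/m = 6406.8 m

6410 m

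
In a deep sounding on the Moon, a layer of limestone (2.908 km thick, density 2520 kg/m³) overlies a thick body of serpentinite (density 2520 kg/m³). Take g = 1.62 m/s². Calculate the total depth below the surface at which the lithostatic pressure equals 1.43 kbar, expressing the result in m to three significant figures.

35000 m

Pressure at base of upper layers: 2520×1.62×2908 = 1.187×10^7 Pa = 0.1187 kbar
Remaining pressure to be supplied by serpentinite: 1.430×10^8 − 1.187×10^7 = 1.311×10^8 Pa
Additional depth in serpentinite = 1.311×10^8 Pa / (2520 kg/m³ × 1.62 m/s²) = 32120 m
Total depth = 2908 m + 32120 m = 35028 m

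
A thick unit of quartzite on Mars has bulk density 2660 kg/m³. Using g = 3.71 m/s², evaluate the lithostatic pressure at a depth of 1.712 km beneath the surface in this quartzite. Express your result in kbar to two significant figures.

quartzite: 2660 kg/m³ × 3.71 m/s² × 1712 m = 1.690×10^7 Pa = 0.1690 kbar

0.17 kbar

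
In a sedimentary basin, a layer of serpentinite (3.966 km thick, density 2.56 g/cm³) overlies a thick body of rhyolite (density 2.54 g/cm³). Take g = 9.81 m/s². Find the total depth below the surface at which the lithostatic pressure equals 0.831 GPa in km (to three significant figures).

33.3 km

Pressure at base of upper layers: 2560×9.81×3966 = 9.960×10^7 Pa = 0.09960 GPa
Remaining pressure to be supplied by rhyolite: 8.310×10^8 − 9.960×10^7 = 7.314×10^8 Pa
Additional depth in rhyolite = 7.314×10^8 Pa / (2540 kg/m³ × 9.81 m/s²) = 29353 m
Total depth = 3966 m + 29353 m = 33319 m
= 33.319 km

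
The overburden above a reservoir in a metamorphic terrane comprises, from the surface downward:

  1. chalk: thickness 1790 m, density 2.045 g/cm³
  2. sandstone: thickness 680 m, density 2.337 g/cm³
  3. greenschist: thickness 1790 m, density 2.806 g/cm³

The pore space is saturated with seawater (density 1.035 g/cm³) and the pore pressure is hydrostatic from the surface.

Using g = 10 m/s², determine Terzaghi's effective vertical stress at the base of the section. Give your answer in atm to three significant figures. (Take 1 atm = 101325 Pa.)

Overburden (lithostatic) stress σ_v:
chalk: 2045 kg/m³ × 10 m/s² × 1790 m = 3.661×10^7 Pa = 36.61 MPa
sandstone: 2337 kg/m³ × 10 m/s² × 680 m = 1.589×10^7 Pa = 15.89 MPa
greenschist: 2806 kg/m³ × 10 m/s² × 1790 m = 5.023×10^7 Pa = 50.23 MPa
Total = 36.61 + 15.89 + 50.23 = 102.72 MPa
Pore pressure P_p = 1035 kg/m³ × 10 m/s² × 4260 m = 4.409×10^7 Pa = 44.09 MPa
Effective stress σ' = σ_v − P_p = 102.7 − 44.09 = 58.633 MPa = 578.67 atm

579 atm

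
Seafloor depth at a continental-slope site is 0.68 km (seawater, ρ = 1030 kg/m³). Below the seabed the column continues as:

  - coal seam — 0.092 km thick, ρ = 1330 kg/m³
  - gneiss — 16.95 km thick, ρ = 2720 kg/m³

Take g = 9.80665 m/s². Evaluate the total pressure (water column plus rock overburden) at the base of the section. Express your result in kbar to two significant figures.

4.6 kbar

seawater: 1030 kg/m³ × 9.80665 m/s² × 680 m = 6.869×10^6 Pa = 0.06869 kbar
coal seam: 1330 kg/m³ × 9.80665 m/s² × 92 m = 1.200×10^6 Pa = 0.01200 kbar
gneiss: 2720 kg/m³ × 9.80665 m/s² × 16950 m = 4.521×10^8 Pa = 4.521 kbar
Total = 0.06869 + 0.01200 + 4.521 = 4.6019 kbar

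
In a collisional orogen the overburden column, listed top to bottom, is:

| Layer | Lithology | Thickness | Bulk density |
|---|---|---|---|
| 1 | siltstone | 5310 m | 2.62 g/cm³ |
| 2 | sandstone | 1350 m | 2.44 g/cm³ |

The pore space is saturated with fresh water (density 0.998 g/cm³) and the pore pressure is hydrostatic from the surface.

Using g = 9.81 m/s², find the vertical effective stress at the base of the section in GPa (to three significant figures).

Overburden (lithostatic) stress σ_v:
siltstone: 2620 kg/m³ × 9.81 m/s² × 5310 m = 1.365×10^8 Pa = 136.5 MPa
sandstone: 2440 kg/m³ × 9.81 m/s² × 1350 m = 3.231×10^7 Pa = 32.31 MPa
Total = 136.5 + 32.31 = 168.79 MPa
Pore pressure P_p = 998 kg/m³ × 9.81 m/s² × 6660 m = 6.520×10^7 Pa = 65.20 MPa
Effective stress σ' = σ_v − P_p = 168.8 − 65.20 = 103.59 MPa = 0.10359 GPa

0.104 GPa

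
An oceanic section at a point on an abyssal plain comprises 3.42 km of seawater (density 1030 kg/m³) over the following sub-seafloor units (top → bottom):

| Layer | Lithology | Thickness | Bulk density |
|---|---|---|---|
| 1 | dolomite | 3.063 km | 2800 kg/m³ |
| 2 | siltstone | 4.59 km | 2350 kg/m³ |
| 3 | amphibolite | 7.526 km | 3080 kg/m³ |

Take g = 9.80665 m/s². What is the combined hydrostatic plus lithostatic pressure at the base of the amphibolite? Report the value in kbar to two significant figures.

4.5 kbar

seawater: 1030 kg/m³ × 9.80665 m/s² × 3420 m = 3.454×10^7 Pa = 0.3454 kbar
dolomite: 2800 kg/m³ × 9.80665 m/s² × 3063 m = 8.411×10^7 Pa = 0.8411 kbar
siltstone: 2350 kg/m³ × 9.80665 m/s² × 4590 m = 1.058×10^8 Pa = 1.058 kbar
amphibolite: 3080 kg/m³ × 9.80665 m/s² × 7526 m = 2.273×10^8 Pa = 2.273 kbar
Total = 0.3454 + 0.8411 + 1.058 + 2.273 = 4.5175 kbar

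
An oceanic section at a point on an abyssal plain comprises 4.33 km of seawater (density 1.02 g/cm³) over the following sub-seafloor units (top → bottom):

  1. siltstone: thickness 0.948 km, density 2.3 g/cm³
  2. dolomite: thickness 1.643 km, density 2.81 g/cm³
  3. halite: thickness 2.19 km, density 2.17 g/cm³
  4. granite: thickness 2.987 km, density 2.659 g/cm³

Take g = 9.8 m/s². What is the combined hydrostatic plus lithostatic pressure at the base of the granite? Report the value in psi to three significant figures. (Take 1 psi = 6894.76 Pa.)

seawater: 1020 kg/m³ × 9.8 m/s² × 4330 m = 4.328×10^7 Pa = 6278 psi
siltstone: 2300 kg/m³ × 9.8 m/s² × 948 m = 2.137×10^7 Pa = 3099 psi
dolomite: 2810 kg/m³ × 9.8 m/s² × 1643 m = 4.524×10^7 Pa = 6562 psi
halite: 2170 kg/m³ × 9.8 m/s² × 2190 m = 4.657×10^7 Pa = 6755 psi
granite: 2659 kg/m³ × 9.8 m/s² × 2987 m = 7.784×10^7 Pa = 11289 psi
Total = 6278 + 3099 + 6562 + 6755 + 11289 = 33983 psi

34000 psi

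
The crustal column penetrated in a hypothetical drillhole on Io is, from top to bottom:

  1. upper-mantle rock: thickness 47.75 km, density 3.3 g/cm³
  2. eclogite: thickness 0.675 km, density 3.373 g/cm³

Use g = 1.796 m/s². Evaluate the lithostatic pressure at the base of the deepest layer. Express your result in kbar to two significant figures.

2.9 kbar

upper-mantle rock: 3300 kg/m³ × 1.796 m/s² × 47750 m = 2.830×10^8 Pa = 2.830 kbar
eclogite: 3373 kg/m³ × 1.796 m/s² × 675 m = 4.089×10^6 Pa = 0.04089 kbar
Total = 2.830 + 0.04089 = 2.8709 kbar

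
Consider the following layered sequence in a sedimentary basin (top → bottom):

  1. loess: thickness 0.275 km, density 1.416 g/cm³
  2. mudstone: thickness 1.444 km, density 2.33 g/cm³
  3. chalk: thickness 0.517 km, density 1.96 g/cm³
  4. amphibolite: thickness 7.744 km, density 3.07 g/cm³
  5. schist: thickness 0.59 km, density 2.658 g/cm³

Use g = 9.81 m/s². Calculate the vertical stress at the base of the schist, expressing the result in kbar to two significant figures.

3.0 kbar

loess: 1416 kg/m³ × 9.81 m/s² × 275 m = 3.820×10^6 Pa = 0.03820 kbar
mudstone: 2330 kg/m³ × 9.81 m/s² × 1444 m = 3.301×10^7 Pa = 0.3301 kbar
chalk: 1960 kg/m³ × 9.81 m/s² × 517 m = 9.941×10^6 Pa = 0.09941 kbar
amphibolite: 3070 kg/m³ × 9.81 m/s² × 7744 m = 2.332×10^8 Pa = 2.332 kbar
schist: 2658 kg/m³ × 9.81 m/s² × 590 m = 1.538×10^7 Pa = 0.1538 kbar
Total = 0.03820 + 0.3301 + 0.09941 + 2.332 + 0.1538 = 2.9537 kbar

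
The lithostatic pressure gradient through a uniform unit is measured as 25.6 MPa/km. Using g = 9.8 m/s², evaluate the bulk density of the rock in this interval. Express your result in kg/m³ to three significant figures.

ρ = (dP/dz)/g = 25.6 MPa/km / 9.8 m/s² = 25600 Pa/m / 9.8 m/s² = 2612.2 kg/m³

2610 kg/m³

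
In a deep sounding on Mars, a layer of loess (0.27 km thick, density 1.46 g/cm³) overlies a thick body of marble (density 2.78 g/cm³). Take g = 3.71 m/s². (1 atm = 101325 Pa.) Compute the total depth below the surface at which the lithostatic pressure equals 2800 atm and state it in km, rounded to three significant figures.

Pressure at base of upper layers: 1460×3.71×270 = 1.462×10^6 Pa = 14.43 atm
Remaining pressure to be supplied by marble: 2.837×10^8 − 1.462×10^6 = 2.822×10^8 Pa
Additional depth in marble = 2.822×10^8 Pa / (2780 kg/m³ × 3.71 m/s²) = 27366 m
Total depth = 270 m + 27366 m = 27636 m
= 27.636 km

27.6 km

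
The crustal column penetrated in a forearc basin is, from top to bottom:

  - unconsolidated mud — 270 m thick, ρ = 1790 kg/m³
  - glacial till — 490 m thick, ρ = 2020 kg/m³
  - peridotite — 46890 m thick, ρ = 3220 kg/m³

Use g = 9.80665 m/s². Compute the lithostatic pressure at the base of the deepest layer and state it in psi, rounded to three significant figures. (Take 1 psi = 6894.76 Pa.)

217000 psi

unconsolidated mud: 1790 kg/m³ × 9.80665 m/s² × 270 m = 4.740×10^6 Pa = 687.4 psi
glacial till: 2020 kg/m³ × 9.80665 m/s² × 490 m = 9.707×10^6 Pa = 1408 psi
peridotite: 3220 kg/m³ × 9.80665 m/s² × 46890 m = 1.481×10^9 Pa = 2.148×10^5 psi
Total = 687.4 + 1408 + 2.148×10^5 = 2.1685×10^5 psi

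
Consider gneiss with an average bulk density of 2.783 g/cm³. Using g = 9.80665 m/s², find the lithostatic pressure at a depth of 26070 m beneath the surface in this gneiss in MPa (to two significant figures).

710 MPa

gneiss: 2783 kg/m³ × 9.80665 m/s² × 26070 m = 7.115×10^8 Pa = 711.5 MPa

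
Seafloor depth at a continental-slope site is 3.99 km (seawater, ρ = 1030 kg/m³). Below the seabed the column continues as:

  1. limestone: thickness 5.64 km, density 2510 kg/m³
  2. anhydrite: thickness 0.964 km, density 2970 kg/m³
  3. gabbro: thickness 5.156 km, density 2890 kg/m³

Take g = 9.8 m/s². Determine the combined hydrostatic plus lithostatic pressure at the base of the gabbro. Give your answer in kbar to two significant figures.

3.5 kbar

seawater: 1030 kg/m³ × 9.8 m/s² × 3990 m = 4.028×10^7 Pa = 0.4028 kbar
limestone: 2510 kg/m³ × 9.8 m/s² × 5640 m = 1.387×10^8 Pa = 1.387 kbar
anhydrite: 2970 kg/m³ × 9.8 m/s² × 964 m = 2.806×10^7 Pa = 0.2806 kbar
gabbro: 2890 kg/m³ × 9.8 m/s² × 5156 m = 1.460×10^8 Pa = 1.460 kbar
Total = 0.4028 + 1.387 + 0.2806 + 1.460 = 3.5309 kbar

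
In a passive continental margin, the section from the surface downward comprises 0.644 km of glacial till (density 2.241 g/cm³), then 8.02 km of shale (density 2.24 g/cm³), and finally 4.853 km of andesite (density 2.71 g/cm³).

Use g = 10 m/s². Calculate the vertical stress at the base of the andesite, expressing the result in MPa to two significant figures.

330 MPa

glacial till: 2241 kg/m³ × 10 m/s² × 644 m = 1.443×10^7 Pa = 14.43 MPa
shale: 2240 kg/m³ × 10 m/s² × 8020 m = 1.796×10^8 Pa = 179.6 MPa
andesite: 2710 kg/m³ × 10 m/s² × 4853 m = 1.315×10^8 Pa = 131.5 MPa
Total = 14.43 + 179.6 + 131.5 = 325.60 MPa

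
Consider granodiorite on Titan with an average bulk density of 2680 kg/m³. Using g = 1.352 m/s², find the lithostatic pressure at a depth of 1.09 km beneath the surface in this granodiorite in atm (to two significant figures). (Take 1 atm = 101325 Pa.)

granodiorite: 2680 kg/m³ × 1.352 m/s² × 1090 m = 3.949×10^6 Pa = 38.98 atm

39 atm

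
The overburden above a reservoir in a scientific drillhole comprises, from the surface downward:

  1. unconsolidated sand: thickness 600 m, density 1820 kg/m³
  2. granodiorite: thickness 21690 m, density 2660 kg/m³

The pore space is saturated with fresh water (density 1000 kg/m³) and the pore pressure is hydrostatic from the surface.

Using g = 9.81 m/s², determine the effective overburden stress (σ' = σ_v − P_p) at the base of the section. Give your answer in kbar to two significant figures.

Overburden (lithostatic) stress σ_v:
unconsolidated sand: 1820 kg/m³ × 9.81 m/s² × 600 m = 1.071×10^7 Pa = 10.71 MPa
granodiorite: 2660 kg/m³ × 9.81 m/s² × 21690 m = 5.660×10^8 Pa = 566.0 MPa
Total = 10.71 + 566.0 = 576.70 MPa
Pore pressure P_p = 1000 kg/m³ × 9.81 m/s² × 22290 m = 2.187×10^8 Pa = 218.7 MPa
Effective stress σ' = σ_v − P_p = 576.7 − 218.7 = 358.04 MPa = 3.5804 kbar

3.6 kbar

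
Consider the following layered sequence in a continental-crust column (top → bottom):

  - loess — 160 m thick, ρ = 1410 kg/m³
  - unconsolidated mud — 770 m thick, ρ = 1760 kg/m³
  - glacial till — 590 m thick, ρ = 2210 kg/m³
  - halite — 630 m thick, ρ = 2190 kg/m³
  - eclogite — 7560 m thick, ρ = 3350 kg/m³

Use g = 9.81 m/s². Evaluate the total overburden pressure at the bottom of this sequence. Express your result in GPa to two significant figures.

loess: 1410 kg/m³ × 9.81 m/s² × 160 m = 2.213×10^6 Pa = 2.213×10^-3 GPa
unconsolidated mud: 1760 kg/m³ × 9.81 m/s² × 770 m = 1.329×10^7 Pa = 0.01329 GPa
glacial till: 2210 kg/m³ × 9.81 m/s² × 590 m = 1.279×10^7 Pa = 0.01279 GPa
halite: 2190 kg/m³ × 9.81 m/s² × 630 m = 1.353×10^7 Pa = 0.01353 GPa
eclogite: 3350 kg/m³ × 9.81 m/s² × 7560 m = 2.484×10^8 Pa = 0.2484 GPa
Total = 2.213×10^-3 + 0.01329 + 0.01279 + 0.01353 + 0.2484 = 0.29028 GPa

0.29 GPa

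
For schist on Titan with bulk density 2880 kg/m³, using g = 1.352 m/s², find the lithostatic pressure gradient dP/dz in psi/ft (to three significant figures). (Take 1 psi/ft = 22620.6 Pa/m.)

dP/dz = ρg = 2880 kg/m³ × 1.352 m/s² = 3893.8 Pa/m
= 3893.8 Pa/m × (1 psi/ft / 22621 Pa/m) = 0.17213 psi/ft

0.172 psi/ft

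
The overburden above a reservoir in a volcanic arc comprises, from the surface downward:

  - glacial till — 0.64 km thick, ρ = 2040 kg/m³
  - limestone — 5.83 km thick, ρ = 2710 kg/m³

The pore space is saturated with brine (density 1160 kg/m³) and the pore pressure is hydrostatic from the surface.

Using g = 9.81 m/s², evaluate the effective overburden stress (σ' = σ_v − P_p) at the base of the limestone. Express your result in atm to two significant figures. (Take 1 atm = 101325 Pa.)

Overburden (lithostatic) stress σ_v:
glacial till: 2040 kg/m³ × 9.81 m/s² × 640 m = 1.281×10^7 Pa = 12.81 MPa
limestone: 2710 kg/m³ × 9.81 m/s² × 5830 m = 1.550×10^8 Pa = 155.0 MPa
Total = 12.81 + 155.0 = 167.80 MPa
Pore pressure P_p = 1160 kg/m³ × 9.81 m/s² × 6470 m = 7.363×10^7 Pa = 73.63 MPa
Effective stress σ' = σ_v − P_p = 167.8 − 73.63 = 94.173 MPa = 929.42 atm

930 atm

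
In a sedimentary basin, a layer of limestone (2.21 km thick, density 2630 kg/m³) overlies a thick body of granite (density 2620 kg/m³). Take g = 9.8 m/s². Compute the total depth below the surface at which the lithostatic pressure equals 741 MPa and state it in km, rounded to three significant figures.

Pressure at base of upper layers: 2630×9.8×2210 = 5.696×10^7 Pa = 56.96 MPa
Remaining pressure to be supplied by granite: 7.410×10^8 − 5.696×10^7 = 6.840×10^8 Pa
Additional depth in granite = 6.840×10^8 Pa / (2620 kg/m³ × 9.8 m/s²) = 26641 m
Total depth = 2210 m + 26641 m = 28851 m
= 28.851 km

28.9 km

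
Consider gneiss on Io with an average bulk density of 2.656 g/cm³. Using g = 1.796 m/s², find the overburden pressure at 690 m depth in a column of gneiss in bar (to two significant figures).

33 bar

gneiss: 2656 kg/m³ × 1.796 m/s² × 690 m = 3.291×10^6 Pa = 32.91 bar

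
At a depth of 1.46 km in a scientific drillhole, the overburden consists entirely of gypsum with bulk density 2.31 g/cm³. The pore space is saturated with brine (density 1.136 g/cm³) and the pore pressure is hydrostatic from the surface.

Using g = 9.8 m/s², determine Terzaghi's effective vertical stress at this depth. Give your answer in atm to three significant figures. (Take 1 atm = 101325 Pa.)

Overburden (lithostatic) stress σ_v:
gypsum: 2310 kg/m³ × 9.8 m/s² × 1460 m = 3.305×10^7 Pa = 33.05 MPa
Pore pressure P_p = 1136 kg/m³ × 9.8 m/s² × 1460 m = 1.625×10^7 Pa = 16.25 MPa
Effective stress σ' = σ_v − P_p = 33.05 − 16.25 = 16.798 MPa = 165.78 atm

166 atm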